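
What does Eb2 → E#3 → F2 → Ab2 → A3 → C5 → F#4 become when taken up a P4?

Eb2: a fourth up reaches A, and 5 semitones makes it Ab2.
A perfect fourth up from E#3 gives A#3.
A perfect fourth up from F2 gives Bb2.
Ab2: a fourth up reaches D, and 5 semitones makes it Db3.
A perfect fourth up from A3 gives D4.
C5 up a perfect fourth is F5.
A perfect fourth up from F#4 gives B4.

Ab2 A#3 Bb2 Db3 D4 F5 B4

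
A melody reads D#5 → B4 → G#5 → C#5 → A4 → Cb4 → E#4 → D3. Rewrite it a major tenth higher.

D#5: a tenth up reaches F, and 16 semitones makes it F##6.
B4: a tenth up reaches D, and 16 semitones makes it D#6.
G#5 up a major tenth is B#6.
C#5 up a major tenth is E#6.
A4 up a major tenth is C#6.
Cb4 up a major tenth is Eb5.
E#4 up a major tenth is G##5.
D3: a tenth up reaches F, and 16 semitones makes it F#4.

F##6 D#6 B#6 E#6 C#6 Eb5 G##5 F#4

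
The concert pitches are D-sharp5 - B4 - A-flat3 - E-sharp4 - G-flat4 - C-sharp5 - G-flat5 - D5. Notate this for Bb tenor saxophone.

E#6 C#6 Bb4 F##5 Ab5 D#6 Ab6 E6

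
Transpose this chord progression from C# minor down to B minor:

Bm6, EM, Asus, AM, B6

Am6 DM Gsus GM A6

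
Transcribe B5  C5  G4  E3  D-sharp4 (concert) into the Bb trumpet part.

Written C4 sounds as Bb3 on the Bb trumpet, so concert pitches are written a major second up.
B5 becomes C#6
C5 becomes D5
G4 becomes A4
E3 becomes F#3
D#4 becomes E#4

C#6 D5 A4 F#3 E#4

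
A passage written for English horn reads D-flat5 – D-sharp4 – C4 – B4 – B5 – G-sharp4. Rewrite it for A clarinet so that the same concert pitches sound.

First find concert pitch: the English horn sounds a perfect fifth below written, so D-flat5 D-sharp4 C4 B4 B5 G-sharp4 sounds Gb4 G#3 F3 E4 E5 C#4.
Then write for A clarinet: it sounds a minor third below written, so the part must be a minor third above concert.
Gb4 → Bbb4
G#3 → B3
F3 → Ab3
E4 → G4
E5 → G5
C#4 → E4

Bbb4 B3 Ab3 G4 G5 E4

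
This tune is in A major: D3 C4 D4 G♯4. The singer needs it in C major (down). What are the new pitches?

A major to C major down is a major sixth, so every note moves down by that interval.
D3 to F2
C4 to Eb3
D4 to F3
G#4 to B3

F2 Eb3 F3 B3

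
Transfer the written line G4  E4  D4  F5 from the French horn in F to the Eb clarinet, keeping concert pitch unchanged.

A3 F#3 E3 G4

First find concert pitch: the French horn in F sounds a perfect fifth below written, so G4 E4 D4 F5 sounds C4 A3 G3 Bb4.
Then write for Eb clarinet: it sounds a minor third above written, so the part must be a minor third below concert.
C4 → A3
A3 → F#3
G3 → E3
Bb4 → G4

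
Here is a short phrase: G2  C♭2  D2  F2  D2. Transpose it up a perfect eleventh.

G2 up a perfect eleventh is C4.
Cb2: an eleventh up reaches F, and 17 semitones makes it Fb3.
D2 up a perfect eleventh is G3.
A perfect eleventh up from F2 gives Bb3.
D2 up a perfect eleventh is G3.

C4 Fb3 G3 Bb3 G3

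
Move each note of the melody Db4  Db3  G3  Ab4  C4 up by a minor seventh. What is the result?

Cb5 Cb4 F4 Gb5 Bb4

Db4 up a minor seventh is Cb5.
Db3: a seventh up reaches C, and 10 semitones makes it Cb4.
G3: a seventh up reaches F, and 10 semitones makes it F4.
A minor seventh up from Ab4 gives Gb5.
C4: a seventh up reaches B, and 10 semitones makes it Bb4.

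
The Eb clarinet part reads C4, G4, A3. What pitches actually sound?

Eb4 Bb4 C4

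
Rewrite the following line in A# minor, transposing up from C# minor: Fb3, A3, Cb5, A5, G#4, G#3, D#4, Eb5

Db4 F#4 Ab5 F#6 E#5 E#4 B#4 C6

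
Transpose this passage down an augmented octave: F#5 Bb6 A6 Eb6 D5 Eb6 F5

F#5 down an augmented octave is F4.
Bb6 down an augmented octave is Bbb5.
An augmented octave down from A6 gives Ab5.
An augmented octave down from Eb6 gives Ebb5.
D5 down an augmented octave is Db4.
Eb6: an octave down reaches E, and 13 semitones makes it Ebb5.
F5 down an augmented octave is Fb4.

F4 Bbb5 Ab5 Ebb5 Db4 Ebb5 Fb4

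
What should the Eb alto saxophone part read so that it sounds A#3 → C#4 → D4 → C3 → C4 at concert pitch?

The Eb alto saxophone sounds a major sixth below written, so the written part must be a major sixth above concert — transpose each note up.
A#3 gives F##4
C#4 gives A#4
D4 gives B4
C3 gives A3
C4 gives A4

F##4 A#4 B4 A3 A4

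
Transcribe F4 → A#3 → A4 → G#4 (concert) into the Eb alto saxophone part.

Written C4 sounds as Eb3 on the Eb alto saxophone, so concert pitches are written a major sixth up.
F4 to D5
A#3 to F##4
A4 to F#5
G#4 to E#5

D5 F##4 F#5 E#5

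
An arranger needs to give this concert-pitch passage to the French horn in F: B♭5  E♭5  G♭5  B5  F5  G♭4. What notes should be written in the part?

F6 Bb5 Db6 F#6 C6 Db5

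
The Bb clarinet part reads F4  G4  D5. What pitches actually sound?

The Bb clarinet sounds a major second below written, so transpose each written note down a major second.
F4 -> Eb4
G4 -> F4
D5 -> C5

Eb4 F4 C5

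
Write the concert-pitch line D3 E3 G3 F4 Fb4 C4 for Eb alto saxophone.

B3 C#4 E4 D5 Db5 A4

Written C4 sounds as Eb3 on the Eb alto saxophone, so concert pitches are written a major sixth up.
D3 becomes B3
E3 becomes C#4
G3 becomes E4
F4 becomes D5
Fb4 becomes Db5
C4 becomes A4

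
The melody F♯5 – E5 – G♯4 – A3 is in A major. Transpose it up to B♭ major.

A major to B♭ major up is a minor second, so every note moves up by that interval.
F#5 -> G5
E5 -> F5
G#4 -> A4
A3 -> Bb3

G5 F5 A4 Bb3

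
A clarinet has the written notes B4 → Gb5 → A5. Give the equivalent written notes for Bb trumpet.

First find concert pitch: the A clarinet sounds a minor third below written, so B4 Gb5 A5 sounds G#4 Eb5 F#5.
Then write for Bb trumpet: it sounds a major second below written, so the part must be a major second above concert.
G#4 → A#4
Eb5 → F5
F#5 → G#5

A#4 F5 G#5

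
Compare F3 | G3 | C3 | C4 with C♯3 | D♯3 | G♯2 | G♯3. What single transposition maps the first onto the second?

down a diminished fourth

Take the first pair: F3 → C#3. F to C spans 4 letter names, so the interval is some kind of fourth.
C#3 to F3 is 4 semitones, which makes it a diminished fourth; the second version is lower, so the direction is down.
Checking another pair — C4 → G#3 — gives the same interval.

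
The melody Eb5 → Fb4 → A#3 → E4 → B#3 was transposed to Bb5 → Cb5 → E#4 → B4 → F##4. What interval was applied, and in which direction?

up a perfect fifth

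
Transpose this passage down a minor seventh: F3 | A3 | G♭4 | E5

F3 down a minor seventh is G2.
A3: a seventh down reaches B, and 10 semitones makes it B2.
A minor seventh down from Gb4 gives Ab3.
E5 down a minor seventh is F#4.

G2 B2 Ab3 F#4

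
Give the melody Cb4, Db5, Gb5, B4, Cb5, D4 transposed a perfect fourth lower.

Gb3 Ab4 Db5 F#4 Gb4 A3

Cb4 becomes Gb3
Db5 becomes Ab4
Gb5 becomes Db5
B4 becomes F#4
Cb5 becomes Gb4
D4 becomes A3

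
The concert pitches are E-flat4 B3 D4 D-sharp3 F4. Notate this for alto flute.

The alto flute sounds a perfect fourth below written, so the written part must be a perfect fourth above concert — transpose each note up.
Eb4 to Ab4
B3 to E4
D4 to G4
D#3 to G#3
F4 to Bb4

Ab4 E4 G4 G#3 Bb4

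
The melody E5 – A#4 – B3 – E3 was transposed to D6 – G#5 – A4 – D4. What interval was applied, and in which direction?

up a minor seventh

From E5 to D6 is 7 letter names — a seventh of some quality.
E5 to D6 is 10 semitones, which makes it a minor seventh; the second version is higher, so the direction is up.
Checking another pair — E3 → D4 — gives the same interval.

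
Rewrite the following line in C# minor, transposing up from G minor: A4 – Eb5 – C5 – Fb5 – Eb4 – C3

D#5 A5 F#5 Bb5 A4 F#3

From G up to C# is an augmented fourth; apply that to each pitch.
A4 -> D#5
Eb5 -> A5
C5 -> F#5
Fb5 -> Bb5
Eb4 -> A4
C3 -> F#3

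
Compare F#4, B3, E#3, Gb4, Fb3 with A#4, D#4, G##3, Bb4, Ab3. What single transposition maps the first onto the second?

up a major third

Take the first pair: F#4 → A#4. F to A spans 3 letter names, so the interval is some kind of third.
F#4 to A#4 is 4 semitones, which makes it a major third; the second version is higher, so the direction is up.
Checking another pair — Fb3 → Ab3 — gives the same interval.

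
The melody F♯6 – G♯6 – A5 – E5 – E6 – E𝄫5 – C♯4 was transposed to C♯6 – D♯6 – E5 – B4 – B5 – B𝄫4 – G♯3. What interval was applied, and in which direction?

down a perfect fourth

Take the first pair: F#6 → C#6. F to C spans 4 letter names, so the interval is some kind of fourth.
C#6 to F#6 is 5 semitones, which makes it a perfect fourth; the second version is lower, so the direction is down.
Checking another pair — C#4 → G#3 — gives the same interval.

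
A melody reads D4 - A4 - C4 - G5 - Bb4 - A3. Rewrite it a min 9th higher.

D4 becomes Eb5
A4 becomes Bb5
C4 becomes Db5
G5 becomes Ab6
Bb4 becomes Cb6
A3 becomes Bb4

Eb5 Bb5 Db5 Ab6 Cb6 Bb4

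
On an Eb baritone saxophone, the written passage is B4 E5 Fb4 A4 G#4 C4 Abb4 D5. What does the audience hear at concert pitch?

Written C4 on the Eb baritone saxophone sounds as Eb2, a major thirteenth lower; apply that shift to every note.
B4 gives D3
E5 gives G3
Fb4 gives Abb2
A4 gives C3
G#4 gives B2
C4 gives Eb2
Abb4 gives Cbb3
D5 gives F3

D3 G3 Abb2 C3 B2 Eb2 Cbb3 F3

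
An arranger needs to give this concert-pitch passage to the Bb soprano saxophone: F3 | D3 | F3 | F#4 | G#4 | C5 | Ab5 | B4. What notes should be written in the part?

G3 E3 G3 G#4 A#4 D5 Bb5 C#5

The Bb soprano saxophone sounds a major second below written, so the written part must be a major second above concert — transpose each note up.
F3 becomes G3
D3 becomes E3
F3 becomes G3
F#4 becomes G#4
G#4 becomes A#4
C5 becomes D5
Ab5 becomes Bb5
B4 becomes C#5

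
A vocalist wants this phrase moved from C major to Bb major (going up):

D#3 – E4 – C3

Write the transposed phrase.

C#4 D5 Bb3

C major to Bb major up is a minor seventh, so every note moves up by that interval.
D#3 gives C#4
E4 gives D5
C3 gives Bb3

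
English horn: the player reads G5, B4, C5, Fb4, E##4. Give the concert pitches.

C5 E4 F4 Bbb3 A##3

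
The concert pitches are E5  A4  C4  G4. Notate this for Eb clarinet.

The Eb clarinet sounds a minor third above written, so the written part must be a minor third below concert — transpose each note down.
E5 to C#5
A4 to F#4
C4 to A3
G4 to E4

C#5 F#4 A3 E4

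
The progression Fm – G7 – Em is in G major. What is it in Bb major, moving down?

G major down to Bb major is a major sixth; each chord root moves by that interval while the quality stays the same.
Fm: root F down a major sixth → Ab, giving Abm.
G7: root G down a major sixth → Bb, giving Bb7.
Em: root E down a major sixth → G, giving Gm.

Abm Bb7 Gm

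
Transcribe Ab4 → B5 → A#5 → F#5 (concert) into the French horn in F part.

Eb5 F#6 E#6 C#6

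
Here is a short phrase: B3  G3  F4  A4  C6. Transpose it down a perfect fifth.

A perfect fifth down from B3 gives E3.
G3 down a perfect fifth is C3.
F4: a fifth down reaches B, and 7 semitones makes it Bb3.
A perfect fifth down from A4 gives D4.
C6 down a perfect fifth is F5.

E3 C3 Bb3 D4 F5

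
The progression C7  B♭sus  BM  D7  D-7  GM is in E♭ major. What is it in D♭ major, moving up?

Bb7 Absus AM C7 C-7 FM

E♭ major up to D♭ major is a minor seventh; each chord root moves by that interval while the quality stays the same.
C7: root C up a minor seventh → Bb, giving Bb7.
B♭sus: root B♭ up a minor seventh → Ab, giving Absus.
BM: root B up a minor seventh → A, giving AM.
D7: root D up a minor seventh → C, giving C7.
D-7: root D up a minor seventh → C, giving C-7.
GM: root G up a minor seventh → F, giving FM.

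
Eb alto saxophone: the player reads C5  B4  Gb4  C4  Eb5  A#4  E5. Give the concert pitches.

Eb4 D4 Bbb3 Eb3 Gb4 C#4 G4

Written C4 on the Eb alto saxophone sounds as Eb3, a major sixth lower; apply that shift to every note.
C5 gives Eb4
B4 gives D4
Gb4 gives Bbb3
C4 gives Eb3
Eb5 gives Gb4
A#4 gives C#4
E5 gives G4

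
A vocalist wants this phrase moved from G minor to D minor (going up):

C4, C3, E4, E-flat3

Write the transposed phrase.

G minor to D minor up is a perfect fifth, so every note moves up by that interval.
C4 becomes G4
C3 becomes G3
E4 becomes B4
Eb3 becomes Bb3

G4 G3 B4 Bb3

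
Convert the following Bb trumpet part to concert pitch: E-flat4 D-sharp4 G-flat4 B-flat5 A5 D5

The Bb trumpet sounds a major second below written, so transpose each written note down a major second.
Eb4 → Db4
D#4 → C#4
Gb4 → Fb4
Bb5 → Ab5
A5 → G5
D5 → C5

Db4 C#4 Fb4 Ab5 G5 C5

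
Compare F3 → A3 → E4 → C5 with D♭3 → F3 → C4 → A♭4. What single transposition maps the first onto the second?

down a major third

From F3 to Db3 is 3 letter names — a third of some quality.
Db3 to F3 is 4 semitones, which makes it a major third; the second version is lower, so the direction is down.
Checking another pair — C5 → Ab4 — gives the same interval.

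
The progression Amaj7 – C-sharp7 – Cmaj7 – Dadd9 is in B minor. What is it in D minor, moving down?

B minor down to D minor is a major sixth; each chord root moves by that interval while the quality stays the same.
Amaj7: root A down a major sixth → C, giving Cmaj7.
C-sharp7: root C-sharp down a major sixth → E, giving E7.
Cmaj7: root C down a major sixth → Eb, giving Ebmaj7.
Dadd9: root D down a major sixth → F, giving Fadd9.

Cmaj7 E7 Ebmaj7 Fadd9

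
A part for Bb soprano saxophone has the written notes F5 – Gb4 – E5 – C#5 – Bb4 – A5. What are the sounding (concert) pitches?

Eb5 Fb4 D5 B4 Ab4 G5

The Bb soprano saxophone sounds a major second below written, so transpose each written note down a major second.
F5 to Eb5
Gb4 to Fb4
E5 to D5
C#5 to B4
Bb4 to Ab4
A5 to G5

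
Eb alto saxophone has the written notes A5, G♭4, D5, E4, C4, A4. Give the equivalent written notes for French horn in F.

First find concert pitch: the Eb alto saxophone sounds a major sixth below written, so A5 G♭4 D5 E4 C4 A4 sounds C5 Bbb3 F4 G3 Eb3 C4.
Then write for French horn in F: it sounds a perfect fifth below written, so the part must be a perfect fifth above concert.
C5 → G5
Bbb3 → Fb4
F4 → C5
G3 → D4
Eb3 → Bb3
C4 → G4

G5 Fb4 C5 D4 Bb3 G4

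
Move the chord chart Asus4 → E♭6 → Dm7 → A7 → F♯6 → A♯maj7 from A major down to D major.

Dsus4 Ab6 Gm7 D7 B6 D#maj7

A major down to D major is a perfect fifth; each chord root moves by that interval while the quality stays the same.
Asus4: root A down a perfect fifth → D, giving Dsus4.
E♭6: root E♭ down a perfect fifth → Ab, giving Ab6.
Dm7: root D down a perfect fifth → G, giving Gm7.
A7: root A down a perfect fifth → D, giving D7.
F♯6: root F♯ down a perfect fifth → B, giving B6.
A♯maj7: root A♯ down a perfect fifth → D#, giving D#maj7.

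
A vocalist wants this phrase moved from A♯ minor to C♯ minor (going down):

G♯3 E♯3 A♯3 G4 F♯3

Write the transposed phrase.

B2 G#2 C#3 Bb3 A2

From A♯ down to C♯ is a major sixth; apply that to each pitch.
G#3 gives B2
E#3 gives G#2
A#3 gives C#3
G4 gives Bb3
F#3 gives A2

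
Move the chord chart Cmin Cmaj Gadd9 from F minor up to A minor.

F minor up to A minor is a major third; each chord root moves by that interval while the quality stays the same.
Cmin: root C up a major third → E, giving Emin.
Cmaj: root C up a major third → E, giving Emaj.
Gadd9: root G up a major third → B, giving Badd9.

Emin Emaj Badd9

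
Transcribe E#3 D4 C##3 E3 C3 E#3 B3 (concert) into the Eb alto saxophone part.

C##4 B4 A##3 C#4 A3 C##4 G#4

The Eb alto saxophone sounds a major sixth below written, so the written part must be a major sixth above concert — transpose each note up.
E#3 to C##4
D4 to B4
C##3 to A##3
E3 to C#4
C3 to A3
E#3 to C##4
B3 to G#4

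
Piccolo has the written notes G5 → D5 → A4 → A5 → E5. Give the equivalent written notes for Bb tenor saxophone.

A7 E7 B6 B7 F#7

First find concert pitch: the piccolo sounds a perfect octave above written, so G5 D5 A4 A5 E5 sounds G6 D6 A5 A6 E6.
Then write for Bb tenor saxophone: it sounds a major ninth below written, so the part must be a major ninth above concert.
G6 → A7
D6 → E7
A5 → B6
A6 → B7
E6 → F#7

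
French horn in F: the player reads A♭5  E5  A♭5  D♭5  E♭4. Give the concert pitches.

Written C4 on the French horn in F sounds as F3, a perfect fifth lower; apply that shift to every note.
Ab5 to Db5
E5 to A4
Ab5 to Db5
Db5 to Gb4
Eb4 to Ab3

Db5 A4 Db5 Gb4 Ab3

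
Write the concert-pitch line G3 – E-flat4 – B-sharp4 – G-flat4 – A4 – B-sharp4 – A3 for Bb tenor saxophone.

A4 F5 C##6 Ab5 B5 C##6 B4

The Bb tenor saxophone sounds a major ninth below written, so the written part must be a major ninth above concert — transpose each note up.
G3 becomes A4
Eb4 becomes F5
B#4 becomes C##6
Gb4 becomes Ab5
A4 becomes B5
B#4 becomes C##6
A3 becomes B4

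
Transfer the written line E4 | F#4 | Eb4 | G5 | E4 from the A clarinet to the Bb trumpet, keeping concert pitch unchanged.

First find concert pitch: the A clarinet sounds a minor third below written, so E4 F#4 Eb4 G5 E4 sounds C#4 D#4 C4 E5 C#4.
Then write for Bb trumpet: it sounds a major second below written, so the part must be a major second above concert.
C#4 → D#4
D#4 → E#4
C4 → D4
E5 → F#5
C#4 → D#4

D#4 E#4 D4 F#5 D#4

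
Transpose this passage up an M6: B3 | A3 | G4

G#4 F#4 E5

B3: a sixth up reaches G, and 9 semitones makes it G#4.
A3: a sixth up reaches F, and 9 semitones makes it F#4.
G4 up a major sixth is E5.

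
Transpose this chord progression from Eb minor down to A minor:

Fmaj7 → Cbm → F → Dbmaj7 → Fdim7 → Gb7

Eb minor down to A minor is a diminished fifth; each chord root moves by that interval while the quality stays the same.
Fmaj7: root F down a diminished fifth → B, giving Bmaj7.
Cbm: root Cb down a diminished fifth → F, giving Fm.
F: root F down a diminished fifth → B, giving B.
Dbmaj7: root Db down a diminished fifth → G, giving Gmaj7.
Fdim7: root F down a diminished fifth → B, giving Bdim7.
Gb7: root Gb down a diminished fifth → C, giving C7.

Bmaj7 Fm B Gmaj7 Bdim7 C7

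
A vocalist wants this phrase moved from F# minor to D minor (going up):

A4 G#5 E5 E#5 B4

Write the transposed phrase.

F# minor to D minor up is a minor sixth, so every note moves up by that interval.
A4 -> F5
G#5 -> E6
E5 -> C6
E#5 -> C#6
B4 -> G5

F5 E6 C6 C#6 G5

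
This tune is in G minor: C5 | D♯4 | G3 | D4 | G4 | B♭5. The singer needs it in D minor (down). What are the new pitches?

From G down to D is a perfect fourth; apply that to each pitch.
C5 to G4
D#4 to A#3
G3 to D3
D4 to A3
G4 to D4
Bb5 to F5

G4 A#3 D3 A3 D4 F5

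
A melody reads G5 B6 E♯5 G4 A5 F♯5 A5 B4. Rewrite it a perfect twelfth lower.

A perfect twelfth down from G5 gives C4.
A perfect twelfth down from B6 gives E5.
E#5: a twelfth down reaches A, and 19 semitones makes it A#3.
G4: a twelfth down reaches C, and 19 semitones makes it C3.
A perfect twelfth down from A5 gives D4.
F#5 down a perfect twelfth is B3.
A5 down a perfect twelfth is D4.
B4 down a perfect twelfth is E3.

C4 E5 A#3 C3 D4 B3 D4 E3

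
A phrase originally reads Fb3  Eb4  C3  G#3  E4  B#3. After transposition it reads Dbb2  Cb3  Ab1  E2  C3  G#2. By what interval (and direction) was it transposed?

down a major tenth

Take the first pair: Fb3 → Dbb2. F to D spans 10 letter names, so the interval is some kind of tenth.
Dbb2 to Fb3 is 16 semitones, which makes it a major tenth; the second version is lower, so the direction is down.
Checking another pair — B#3 → G#2 — gives the same interval.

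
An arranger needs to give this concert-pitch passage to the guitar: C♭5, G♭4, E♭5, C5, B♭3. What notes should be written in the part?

Cb6 Gb5 Eb6 C6 Bb4

Written C4 sounds as C3 on the guitar, so concert pitches are written a perfect octave up.
Cb5 gives Cb6
Gb4 gives Gb5
Eb5 gives Eb6
C5 gives C6
Bb3 gives Bb4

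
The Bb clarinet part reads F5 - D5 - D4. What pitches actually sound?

Eb5 C5 C4

Written C4 on the Bb clarinet sounds as Bb3, a major second lower; apply that shift to every note.
F5 becomes Eb5
D5 becomes C5
D4 becomes C4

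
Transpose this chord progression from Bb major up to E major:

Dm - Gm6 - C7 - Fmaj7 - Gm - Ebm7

G#m C#m6 F#7 Bmaj7 C#m Am7

Bb major up to E major is an augmented fourth; each chord root moves by that interval while the quality stays the same.
Dm: root D up an augmented fourth → G#, giving G#m.
Gm6: root G up an augmented fourth → C#, giving C#m6.
C7: root C up an augmented fourth → F#, giving F#7.
Fmaj7: root F up an augmented fourth → B, giving Bmaj7.
Gm: root G up an augmented fourth → C#, giving C#m.
Ebm7: root Eb up an augmented fourth → A, giving Am7.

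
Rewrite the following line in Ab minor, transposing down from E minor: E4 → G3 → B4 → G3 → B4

From E down to Ab is an augmented fifth; apply that to each pitch.
E4 to Ab3
G3 to Cb3
B4 to Eb4
G3 to Cb3
B4 to Eb4

Ab3 Cb3 Eb4 Cb3 Eb4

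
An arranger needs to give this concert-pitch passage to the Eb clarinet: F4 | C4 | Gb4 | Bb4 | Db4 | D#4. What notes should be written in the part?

D4 A3 Eb4 G4 Bb3 B#3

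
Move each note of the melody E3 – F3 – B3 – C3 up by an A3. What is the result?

E3: a third up reaches G, and 5 semitones makes it G##3.
An augmented third up from F3 gives A#3.
B3: a third up reaches D, and 5 semitones makes it D##4.
C3: a third up reaches E, and 5 semitones makes it E#3.

G##3 A#3 D##4 E#3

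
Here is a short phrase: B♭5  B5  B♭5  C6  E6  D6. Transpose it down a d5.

Bb5 becomes E5
B5 becomes E#5
Bb5 becomes E5
C6 becomes F#5
E6 becomes A#5
D6 becomes G#5

E5 E#5 E5 F#5 A#5 G#5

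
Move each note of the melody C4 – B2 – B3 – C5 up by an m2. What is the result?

Db4 C3 C4 Db5

C4 up a minor second is Db4.
B2 up a minor second is C3.
B3: a second up reaches C, and 1 semitone makes it C4.
C5: a second up reaches D, and 1 semitone makes it Db5.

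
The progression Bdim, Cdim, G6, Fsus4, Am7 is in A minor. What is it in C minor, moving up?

A minor up to C minor is a minor third; each chord root moves by that interval while the quality stays the same.
Bdim: root B up a minor third → D, giving Ddim.
Cdim: root C up a minor third → Eb, giving Ebdim.
G6: root G up a minor third → Bb, giving Bb6.
Fsus4: root F up a minor third → Ab, giving Absus4.
Am7: root A up a minor third → C, giving Cm7.

Ddim Ebdim Bb6 Absus4 Cm7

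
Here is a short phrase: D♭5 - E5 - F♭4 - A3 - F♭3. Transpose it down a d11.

Db5 becomes A3
E5 becomes B#3
Fb4 becomes C3
A3 becomes E#2
Fb3 becomes C2

A3 B#3 C3 E#2 C2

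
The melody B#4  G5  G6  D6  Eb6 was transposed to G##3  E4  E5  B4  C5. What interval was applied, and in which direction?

Take the first pair: B#4 → G##3. B to G spans 10 letter names, so the interval is some kind of tenth.
G##3 to B#4 is 15 semitones, which makes it a minor tenth; the second version is lower, so the direction is down.
Checking another pair — Eb6 → C5 — gives the same interval.

down a minor tenth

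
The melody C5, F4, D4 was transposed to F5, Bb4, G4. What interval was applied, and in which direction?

Take the first pair: C5 → F5. C to F spans 4 letter names, so the interval is some kind of fourth.
C5 to F5 is 5 semitones, which makes it a perfect fourth; the second version is higher, so the direction is up.
Checking another pair — D4 → G4 — gives the same interval.

up a perfect fourth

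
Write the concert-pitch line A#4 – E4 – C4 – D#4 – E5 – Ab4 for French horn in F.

E#5 B4 G4 A#4 B5 Eb5

The French horn in F sounds a perfect fifth below written, so the written part must be a perfect fifth above concert — transpose each note up.
A#4 → E#5
E4 → B4
C4 → G4
D#4 → A#4
E5 → B5
Ab4 → Eb5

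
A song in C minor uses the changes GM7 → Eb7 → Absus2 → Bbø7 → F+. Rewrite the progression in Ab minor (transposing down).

EbM7 Cb7 Fbsus2 Gbø7 Db+

C minor down to Ab minor is a major third; each chord root moves by that interval while the quality stays the same.
GM7: root G down a major third → Eb, giving EbM7.
Eb7: root Eb down a major third → Cb, giving Cb7.
Absus2: root Ab down a major third → Fb, giving Fbsus2.
Bbø7: root Bb down a major third → Gb, giving Gbø7.
F+: root F down a major third → Db, giving Db+.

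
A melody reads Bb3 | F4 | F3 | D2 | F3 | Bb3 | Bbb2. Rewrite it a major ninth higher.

C5 G5 G4 E3 G4 C5 Cb4

Bb3: a ninth up reaches C, and 14 semitones makes it C5.
F4 up a major ninth is G5.
F3: a ninth up reaches G, and 14 semitones makes it G4.
D2 up a major ninth is E3.
F3 up a major ninth is G4.
Bb3: a ninth up reaches C, and 14 semitones makes it C5.
A major ninth up from Bbb2 gives Cb4.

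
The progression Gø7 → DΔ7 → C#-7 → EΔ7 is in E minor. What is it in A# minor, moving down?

C#ø7 G#Δ7 F##-7 A#Δ7

E minor down to A# minor is a diminished fifth; each chord root moves by that interval while the quality stays the same.
Gø7: root G down a diminished fifth → C#, giving C#ø7.
DΔ7: root D down a diminished fifth → G#, giving G#Δ7.
C#-7: root C# down a diminished fifth → F##, giving F##-7.
EΔ7: root E down a diminished fifth → A#, giving A#Δ7.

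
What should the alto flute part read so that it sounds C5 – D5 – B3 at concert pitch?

F5 G5 E4

The alto flute sounds a perfect fourth below written, so the written part must be a perfect fourth above concert — transpose each note up.
C5 → F5
D5 → G5
B3 → E4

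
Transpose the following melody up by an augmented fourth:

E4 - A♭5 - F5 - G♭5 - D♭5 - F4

A#4 D6 B5 C6 G5 B4

E4 becomes A#4
Ab5 becomes D6
F5 becomes B5
Gb5 becomes C6
Db5 becomes G5
F4 becomes B4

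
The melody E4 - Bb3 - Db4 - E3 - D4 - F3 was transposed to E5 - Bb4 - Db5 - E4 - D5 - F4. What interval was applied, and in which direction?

Take the first pair: E4 → E5. E to E spans 8 letter names, so the interval is some kind of octave.
E4 to E5 is 12 semitones, which makes it a perfect octave; the second version is higher, so the direction is up.
Checking another pair — F3 → F4 — gives the same interval.

up a perfect octave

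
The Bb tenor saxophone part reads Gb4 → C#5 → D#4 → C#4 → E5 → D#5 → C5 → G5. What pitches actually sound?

Fb3 B3 C#3 B2 D4 C#4 Bb3 F4

The Bb tenor saxophone sounds a major ninth below written, so transpose each written note down a major ninth.
Gb4 gives Fb3
C#5 gives B3
D#4 gives C#3
C#4 gives B2
E5 gives D4
D#5 gives C#4
C5 gives Bb3
G5 gives F4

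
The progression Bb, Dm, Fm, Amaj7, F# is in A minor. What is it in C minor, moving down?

A minor down to C minor is a major sixth; each chord root moves by that interval while the quality stays the same.
Bb: root Bb down a major sixth → Db, giving Db.
Dm: root D down a major sixth → F, giving Fm.
Fm: root F down a major sixth → Ab, giving Abm.
Amaj7: root A down a major sixth → C, giving Cmaj7.
F#: root F# down a major sixth → A, giving A.

Db Fm Abm Cmaj7 A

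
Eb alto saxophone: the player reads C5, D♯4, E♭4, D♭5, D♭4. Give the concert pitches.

The Eb alto saxophone sounds a major sixth below written, so transpose each written note down a major sixth.
C5 gives Eb4
D#4 gives F#3
Eb4 gives Gb3
Db5 gives Fb4
Db4 gives Fb3

Eb4 F#3 Gb3 Fb4 Fb3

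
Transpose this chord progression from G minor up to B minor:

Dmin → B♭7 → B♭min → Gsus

F#min D7 Dmin Bsus

G minor up to B minor is a major third; each chord root moves by that interval while the quality stays the same.
Dmin: root D up a major third → F#, giving F#min.
B♭7: root B♭ up a major third → D, giving D7.
B♭min: root B♭ up a major third → D, giving Dmin.
Gsus: root G up a major third → B, giving Bsus.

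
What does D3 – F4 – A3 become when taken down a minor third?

B2 D4 F#3

D3: a third down reaches B, and 3 semitones makes it B2.
F4 down a minor third is D4.
A minor third down from A3 gives F#3.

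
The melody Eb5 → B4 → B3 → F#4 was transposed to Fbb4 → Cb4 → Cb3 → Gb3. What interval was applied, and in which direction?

Take the first pair: Eb5 → Fbb4. E to F spans 7 letter names, so the interval is some kind of seventh.
Fbb4 to Eb5 is 12 semitones, which makes it an augmented seventh; the second version is lower, so the direction is down.
Checking another pair — F#4 → Gb3 — gives the same interval.

down an augmented seventh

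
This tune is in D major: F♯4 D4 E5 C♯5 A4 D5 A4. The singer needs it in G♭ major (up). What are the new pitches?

From D up to G♭ is a diminished fourth; apply that to each pitch.
F#4 gives Bb4
D4 gives Gb4
E5 gives Ab5
C#5 gives F5
A4 gives Db5
D5 gives Gb5
A4 gives Db5

Bb4 Gb4 Ab5 F5 Db5 Gb5 Db5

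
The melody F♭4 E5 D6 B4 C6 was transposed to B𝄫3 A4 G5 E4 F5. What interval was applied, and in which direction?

From Fb4 to Bbb3 is 5 letter names — a fifth of some quality.
Bbb3 to Fb4 is 7 semitones, which makes it a perfect fifth; the second version is lower, so the direction is down.
Checking another pair — C6 → F5 — gives the same interval.

down a perfect fifth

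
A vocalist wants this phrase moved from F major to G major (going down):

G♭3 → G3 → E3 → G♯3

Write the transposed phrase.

Ab2 A2 F#2 A#2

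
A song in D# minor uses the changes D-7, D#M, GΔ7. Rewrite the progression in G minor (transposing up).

D# minor up to G minor is a diminished fourth; each chord root moves by that interval while the quality stays the same.
D-7: root D up a diminished fourth → Gb, giving Gb-7.
D#M: root D# up a diminished fourth → G, giving GM.
GΔ7: root G up a diminished fourth → Cb, giving CbΔ7.

Gb-7 GM CbΔ7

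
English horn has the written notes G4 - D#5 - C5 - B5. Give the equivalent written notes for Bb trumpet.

First find concert pitch: the English horn sounds a perfect fifth below written, so G4 D#5 C5 B5 sounds C4 G#4 F4 E5.
Then write for Bb trumpet: it sounds a major second below written, so the part must be a major second above concert.
C4 → D4
G#4 → A#4
F4 → G4
E5 → F#5

D4 A#4 G4 F#5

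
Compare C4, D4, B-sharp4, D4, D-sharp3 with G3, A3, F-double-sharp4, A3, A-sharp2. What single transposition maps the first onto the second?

down a perfect fourth

Take the first pair: C4 → G3. C to G spans 4 letter names, so the interval is some kind of fourth.
G3 to C4 is 5 semitones, which makes it a perfect fourth; the second version is lower, so the direction is down.
Checking another pair — D#3 → A#2 — gives the same interval.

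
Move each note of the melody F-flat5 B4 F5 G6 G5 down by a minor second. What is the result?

Fb5 to Eb5
B4 to A#4
F5 to E5
G6 to F#6
G5 to F#5

Eb5 A#4 E5 F#6 F#5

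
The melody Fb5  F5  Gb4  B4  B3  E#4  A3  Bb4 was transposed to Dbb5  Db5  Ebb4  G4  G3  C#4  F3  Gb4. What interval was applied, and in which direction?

From Fb5 to Dbb5 is 3 letter names — a third of some quality.
Dbb5 to Fb5 is 4 semitones, which makes it a major third; the second version is lower, so the direction is down.
Checking another pair — Bb4 → Gb4 — gives the same interval.

down a major third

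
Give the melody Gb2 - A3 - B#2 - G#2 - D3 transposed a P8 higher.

Gb2 -> Gb3
A3 -> A4
B#2 -> B#3
G#2 -> G#3
D3 -> D4

Gb3 A4 B#3 G#3 D4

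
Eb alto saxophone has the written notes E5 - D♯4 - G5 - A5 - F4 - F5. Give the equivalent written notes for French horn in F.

D5 C#4 F5 G5 Eb4 Eb5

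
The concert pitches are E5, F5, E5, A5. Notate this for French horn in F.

B5 C6 B5 E6

The French horn in F sounds a perfect fifth below written, so the written part must be a perfect fifth above concert — transpose each note up.
E5 to B5
F5 to C6
E5 to B5
A5 to E6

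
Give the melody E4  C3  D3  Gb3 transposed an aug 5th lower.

E4 → Ab3
C3 → Fb2
D3 → Gb2
Gb3 → Cbb3

Ab3 Fb2 Gb2 Cbb3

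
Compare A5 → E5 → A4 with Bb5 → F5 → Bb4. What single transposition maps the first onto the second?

up a minor second

Take the first pair: A5 → Bb5. A to B spans 2 letter names, so the interval is some kind of second.
A5 to Bb5 is 1 semitone, which makes it a minor second; the second version is higher, so the direction is up.
Checking another pair — A4 → Bb4 — gives the same interval.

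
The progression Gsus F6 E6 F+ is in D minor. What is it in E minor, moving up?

D minor up to E minor is a major second; each chord root moves by that interval while the quality stays the same.
Gsus: root G up a major second → A, giving Asus.
F6: root F up a major second → G, giving G6.
E6: root E up a major second → F#, giving F#6.
F+: root F up a major second → G, giving G+.

Asus G6 F#6 G+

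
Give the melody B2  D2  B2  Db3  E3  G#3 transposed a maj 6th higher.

B2 → G#3
D2 → B2
B2 → G#3
Db3 → Bb3
E3 → C#4
G#3 → E#4

G#3 B2 G#3 Bb3 C#4 E#4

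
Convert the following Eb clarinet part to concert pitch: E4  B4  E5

Written C4 on the Eb clarinet sounds as Eb4, a minor third higher; apply that shift to every note.
E4 → G4
B4 → D5
E5 → G5

G4 D5 G5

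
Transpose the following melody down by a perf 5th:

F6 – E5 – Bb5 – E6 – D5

Bb5 A4 Eb5 A5 G4

F6: a fifth down reaches B, and 7 semitones makes it Bb5.
E5 down a perfect fifth is A4.
Bb5: a fifth down reaches E, and 7 semitones makes it Eb5.
A perfect fifth down from E6 gives A5.
D5 down a perfect fifth is G4.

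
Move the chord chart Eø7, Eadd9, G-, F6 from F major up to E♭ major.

F major up to E♭ major is a minor seventh; each chord root moves by that interval while the quality stays the same.
Eø7: root E up a minor seventh → D, giving Dø7.
Eadd9: root E up a minor seventh → D, giving Dadd9.
G-: root G up a minor seventh → F, giving F-.
F6: root F up a minor seventh → Eb, giving Eb6.

Dø7 Dadd9 F- Eb6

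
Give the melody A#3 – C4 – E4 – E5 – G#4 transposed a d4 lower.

E##3 G#3 B#3 B#4 D##4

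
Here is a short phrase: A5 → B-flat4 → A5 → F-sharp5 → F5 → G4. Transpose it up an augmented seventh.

G##6 A#5 G##6 E##6 E#6 F##5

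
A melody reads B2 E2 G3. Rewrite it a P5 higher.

B2: a fifth up reaches F, and 7 semitones makes it F#3.
E2: a fifth up reaches B, and 7 semitones makes it B2.
G3: a fifth up reaches D, and 7 semitones makes it D4.

F#3 B2 D4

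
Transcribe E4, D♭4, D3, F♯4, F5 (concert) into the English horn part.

The English horn sounds a perfect fifth below written, so the written part must be a perfect fifth above concert — transpose each note up.
E4 becomes B4
Db4 becomes Ab4
D3 becomes A3
F#4 becomes C#5
F5 becomes C6

B4 Ab4 A3 C#5 C6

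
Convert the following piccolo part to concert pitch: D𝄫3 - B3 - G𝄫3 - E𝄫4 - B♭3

Dbb4 B4 Gbb4 Ebb5 Bb4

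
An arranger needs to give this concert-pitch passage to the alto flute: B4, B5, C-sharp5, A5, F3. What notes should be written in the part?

E5 E6 F#5 D6 Bb3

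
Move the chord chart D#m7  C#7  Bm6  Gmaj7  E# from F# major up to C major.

Am7 G7 Fm6 Dbmaj7 B

F# major up to C major is a diminished fifth; each chord root moves by that interval while the quality stays the same.
D#m7: root D# up a diminished fifth → A, giving Am7.
C#7: root C# up a diminished fifth → G, giving G7.
Bm6: root B up a diminished fifth → F, giving Fm6.
Gmaj7: root G up a diminished fifth → Db, giving Dbmaj7.
E#: root E# up a diminished fifth → B, giving B.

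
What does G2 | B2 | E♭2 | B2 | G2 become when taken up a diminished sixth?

Ebb3 Gb3 Cbb3 Gb3 Ebb3

G2: a sixth up reaches E, and 7 semitones makes it Ebb3.
B2 up a diminished sixth is Gb3.
A diminished sixth up from Eb2 gives Cbb3.
B2 up a diminished sixth is Gb3.
G2: a sixth up reaches E, and 7 semitones makes it Ebb3.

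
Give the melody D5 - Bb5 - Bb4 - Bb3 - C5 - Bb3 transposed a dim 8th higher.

Db6 Bbb6 Bbb5 Bbb4 Cb6 Bbb4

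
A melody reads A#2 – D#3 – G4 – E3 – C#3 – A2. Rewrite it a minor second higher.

B2 E3 Ab4 F3 D3 Bb2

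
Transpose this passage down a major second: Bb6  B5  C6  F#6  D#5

Ab6 A5 Bb5 E6 C#5

Bb6 gives Ab6
B5 gives A5
C6 gives Bb5
F#6 gives E6
D#5 gives C#5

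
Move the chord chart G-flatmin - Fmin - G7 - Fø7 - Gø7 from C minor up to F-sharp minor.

Cmin Bmin C#7 Bø7 C#ø7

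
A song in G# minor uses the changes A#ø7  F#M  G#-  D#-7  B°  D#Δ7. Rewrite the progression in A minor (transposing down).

Bø7 GM A- E-7 C° EΔ7

G# minor down to A minor is a major seventh; each chord root moves by that interval while the quality stays the same.
A#ø7: root A# down a major seventh → B, giving Bø7.
F#M: root F# down a major seventh → G, giving GM.
G#-: root G# down a major seventh → A, giving A-.
D#-7: root D# down a major seventh → E, giving E-7.
B°: root B down a major seventh → C, giving C°.
D#Δ7: root D# down a major seventh → E, giving EΔ7.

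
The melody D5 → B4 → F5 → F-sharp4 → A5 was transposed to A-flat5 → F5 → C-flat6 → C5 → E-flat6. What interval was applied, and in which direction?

up a diminished fifth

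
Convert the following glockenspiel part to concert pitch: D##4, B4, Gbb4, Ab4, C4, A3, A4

Written C4 on the glockenspiel sounds as C6, a perfect fifteenth higher; apply that shift to every note.
D##4 → D##6
B4 → B6
Gbb4 → Gbb6
Ab4 → Ab6
C4 → C6
A3 → A5
A4 → A6

D##6 B6 Gbb6 Ab6 C6 A5 A6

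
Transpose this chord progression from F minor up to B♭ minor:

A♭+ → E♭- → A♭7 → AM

Db+ Ab- Db7 DM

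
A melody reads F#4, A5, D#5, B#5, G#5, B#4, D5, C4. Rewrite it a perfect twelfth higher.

C#6 E7 A#6 F##7 D#7 F##6 A6 G5

F#4: a twelfth up reaches C, and 19 semitones makes it C#6.
A perfect twelfth up from A5 gives E7.
D#5 up a perfect twelfth is A#6.
B#5 up a perfect twelfth is F##7.
A perfect twelfth up from G#5 gives D#7.
B#4: a twelfth up reaches F, and 19 semitones makes it F##6.
A perfect twelfth up from D5 gives A6.
A perfect twelfth up from C4 gives G5.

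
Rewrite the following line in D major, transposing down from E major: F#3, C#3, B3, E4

E3 B2 A3 D4

E major to D major down is a major second, so every note moves down by that interval.
F#3 becomes E3
C#3 becomes B2
B3 becomes A3
E4 becomes D4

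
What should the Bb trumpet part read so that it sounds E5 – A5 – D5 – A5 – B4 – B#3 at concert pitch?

Written C4 sounds as Bb3 on the Bb trumpet, so concert pitches are written a major second up.
E5 → F#5
A5 → B5
D5 → E5
A5 → B5
B4 → C#5
B#3 → C##4

F#5 B5 E5 B5 C#5 C##4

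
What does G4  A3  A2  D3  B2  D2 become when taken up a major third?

B4 C#4 C#3 F#3 D#3 F#2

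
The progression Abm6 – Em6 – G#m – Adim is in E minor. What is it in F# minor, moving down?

E minor down to F# minor is a minor seventh; each chord root moves by that interval while the quality stays the same.
Abm6: root Ab down a minor seventh → Bb, giving Bbm6.
Em6: root E down a minor seventh → F#, giving F#m6.
G#m: root G# down a minor seventh → A#, giving A#m.
Adim: root A down a minor seventh → B, giving Bdim.

Bbm6 F#m6 A#m Bdim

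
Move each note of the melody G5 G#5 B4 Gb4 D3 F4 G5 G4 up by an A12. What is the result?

G5 -> D#7
G#5 -> D##7
B4 -> F##6
Gb4 -> D6
D3 -> A#4
F4 -> C#6
G5 -> D#7
G4 -> D#6

D#7 D##7 F##6 D6 A#4 C#6 D#7 D#6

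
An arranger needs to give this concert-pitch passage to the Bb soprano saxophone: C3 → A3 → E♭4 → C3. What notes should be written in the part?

D3 B3 F4 D3

The Bb soprano saxophone sounds a major second below written, so the written part must be a major second above concert — transpose each note up.
C3 gives D3
A3 gives B3
Eb4 gives F4
C3 gives D3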